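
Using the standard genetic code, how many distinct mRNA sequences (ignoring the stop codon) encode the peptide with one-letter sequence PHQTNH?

256

Pro: 4 codons.
His: 2 codons.
Gln: 2 codons.
Thr: 4 codons.
Asn: 2 codons.
His: 2 codons.
4 × 2 × 2 × 4 × 2 × 2 = 256.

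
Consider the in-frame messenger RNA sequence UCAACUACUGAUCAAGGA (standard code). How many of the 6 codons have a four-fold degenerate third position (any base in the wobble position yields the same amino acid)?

Codon 1 UCA (Ser): third position 4-fold.
Codon 2 ACU (Thr): third position 4-fold.
Codon 3 ACU (Thr): third position 4-fold.
Codon 4 GAU (Asp): third position 2-fold.
Codon 5 CAA (Gln): third position 2-fold.
Codon 6 GGA (Gly): third position 4-fold.
Four-fold degenerate third positions: 4.

4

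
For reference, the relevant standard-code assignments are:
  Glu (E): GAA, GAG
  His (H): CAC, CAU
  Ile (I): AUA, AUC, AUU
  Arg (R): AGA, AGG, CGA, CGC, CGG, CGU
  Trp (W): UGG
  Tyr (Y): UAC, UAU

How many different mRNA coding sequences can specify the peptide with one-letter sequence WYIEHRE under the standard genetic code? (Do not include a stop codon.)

288

Trp: 1 codon.
Tyr: 2 codons.
Ile: 3 codons.
Glu: 2 codons.
His: 2 codons.
Arg: 6 codons.
Glu: 2 codons.
1 × 2 × 3 × 2 × 2 × 6 × 2 = 288.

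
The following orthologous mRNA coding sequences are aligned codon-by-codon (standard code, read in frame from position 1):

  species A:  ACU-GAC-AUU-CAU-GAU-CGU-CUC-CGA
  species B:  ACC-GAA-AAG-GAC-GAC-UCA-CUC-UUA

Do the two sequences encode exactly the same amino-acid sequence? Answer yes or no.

Codon 1: ACU Thr / ACC Thr — synonymous.
Codon 2: GAC Asp / GAA Glu — nonsynonymous.
Codon 3: AUU Ile / AAG Lys — nonsynonymous.
Codon 4: CAU His / GAC Asp — nonsynonymous.
Codon 5: GAU Asp / GAC Asp — synonymous.
Codon 6: CGU Arg / UCA Ser — nonsynonymous.
Codon 7: CUC Leu / CUC Leu — identical.
Codon 8: CGA Arg / UUA Leu — nonsynonymous.
Nonsynonymous differences: 5 → different protein.

no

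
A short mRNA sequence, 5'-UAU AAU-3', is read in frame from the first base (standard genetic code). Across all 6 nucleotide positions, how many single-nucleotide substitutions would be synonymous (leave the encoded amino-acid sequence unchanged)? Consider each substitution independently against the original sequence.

2

Codon 1 (UAU, Tyr): 1 synonymous substitution.
Codon 2 (AAU, Asn): 1 synonymous substitution.
Total: 1 + 1 = 2.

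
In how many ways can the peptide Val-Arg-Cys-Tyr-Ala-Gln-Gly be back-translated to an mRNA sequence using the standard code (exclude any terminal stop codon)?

3072

Val: 4 codons.
Arg: 6 codons.
Cys: 2 codons.
Tyr: 2 codons.
Ala: 4 codons.
Gln: 2 codons.
Gly: 4 codons.
4 × 6 × 2 × 2 × 4 × 2 × 4 = 3072.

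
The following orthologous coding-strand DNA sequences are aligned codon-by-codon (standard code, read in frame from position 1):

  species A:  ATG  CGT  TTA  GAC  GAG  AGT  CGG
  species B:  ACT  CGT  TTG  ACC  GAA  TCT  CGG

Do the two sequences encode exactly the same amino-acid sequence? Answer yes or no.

Codon 1: ATG Met / ACT Thr — nonsynonymous.
Codon 2: CGT Arg / CGT Arg — identical.
Codon 3: TTA Leu / TTG Leu — synonymous.
Codon 4: GAC Asp / ACC Thr — nonsynonymous.
Codon 5: GAG Glu / GAA Glu — synonymous.
Codon 6: AGT Ser / TCT Ser — synonymous.
Codon 7: CGG Arg / CGG Arg — identical.
Nonsynonymous differences: 2 → different protein.

no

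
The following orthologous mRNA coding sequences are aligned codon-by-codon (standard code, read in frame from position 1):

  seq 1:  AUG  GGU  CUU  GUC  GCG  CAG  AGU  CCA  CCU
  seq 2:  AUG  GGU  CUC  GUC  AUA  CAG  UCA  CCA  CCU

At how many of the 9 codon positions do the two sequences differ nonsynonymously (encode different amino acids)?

1

Codon 1: AUG Met / AUG Met — identical.
Codon 2: GGU Gly / GGU Gly — identical.
Codon 3: CUU Leu / CUC Leu — synonymous.
Codon 4: GUC Val / GUC Val — identical.
Codon 5: GCG Ala / AUA Ile — nonsynonymous.
Codon 6: CAG Gln / CAG Gln — identical.
Codon 7: AGU Ser / UCA Ser — synonymous.
Codon 8: CCA Pro / CCA Pro — identical.
Codon 9: CCU Pro / CCU Pro — identical.
Nonsynonymous differences: 1.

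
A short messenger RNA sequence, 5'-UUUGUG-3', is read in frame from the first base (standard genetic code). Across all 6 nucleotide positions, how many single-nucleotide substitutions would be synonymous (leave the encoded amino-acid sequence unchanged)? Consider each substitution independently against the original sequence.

Codon 1 (UUU, Phe): 1 synonymous substitution.
Codon 2 (GUG, Val): 3 synonymous substitutions.
Total: 1 + 3 = 4.

4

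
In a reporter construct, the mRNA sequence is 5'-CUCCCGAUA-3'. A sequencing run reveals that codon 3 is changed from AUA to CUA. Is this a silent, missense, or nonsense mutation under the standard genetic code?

missense

Position 7 falls in codon 3: AUA → Ile.
After the substitution the codon is CUA → Leu.
Ile ≠ Leu, so this is a missense mutation.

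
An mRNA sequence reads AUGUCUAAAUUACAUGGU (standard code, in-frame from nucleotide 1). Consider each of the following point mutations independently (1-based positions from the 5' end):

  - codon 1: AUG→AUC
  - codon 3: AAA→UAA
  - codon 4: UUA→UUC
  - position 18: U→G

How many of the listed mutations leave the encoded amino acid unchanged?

1

Codon 1: AUG (Met) → AUC (Ile) — missense.
Codon 3: AAA (Lys) → UAA (Stop) — nonsense.
Codon 4: UUA (Leu) → UUC (Phe) — missense.
Codon 6: GGU (Gly) → GGG (Gly) — synonymous.
Synonymous: 1 of 4.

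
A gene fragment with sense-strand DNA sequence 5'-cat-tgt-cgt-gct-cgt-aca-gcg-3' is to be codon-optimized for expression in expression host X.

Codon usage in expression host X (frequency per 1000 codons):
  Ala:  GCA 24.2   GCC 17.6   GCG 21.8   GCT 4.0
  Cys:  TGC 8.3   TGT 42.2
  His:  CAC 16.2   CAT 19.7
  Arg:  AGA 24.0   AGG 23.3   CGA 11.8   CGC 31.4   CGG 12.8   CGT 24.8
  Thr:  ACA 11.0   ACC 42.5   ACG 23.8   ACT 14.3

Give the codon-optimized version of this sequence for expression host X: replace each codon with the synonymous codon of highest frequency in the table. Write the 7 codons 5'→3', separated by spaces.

Codon 1 (His): best is CAT at 19.7.
Codon 2 (Cys): best is TGT at 42.2.
Codon 3 (Arg): best is CGC at 31.4.
Codon 4 (Ala): best is GCA at 24.2.
Codon 5 (Arg): best is CGC at 31.4.
Codon 6 (Thr): best is ACC at 42.5.
Codon 7 (Ala): best is GCA at 24.2.

CAT TGT CGC GCA CGC ACC GCA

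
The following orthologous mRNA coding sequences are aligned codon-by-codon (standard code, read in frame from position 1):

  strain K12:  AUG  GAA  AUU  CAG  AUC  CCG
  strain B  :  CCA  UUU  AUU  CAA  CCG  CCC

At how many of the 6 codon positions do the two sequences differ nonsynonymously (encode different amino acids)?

Codon 1: AUG Met / CCA Pro — nonsynonymous.
Codon 2: GAA Glu / UUU Phe — nonsynonymous.
Codon 3: AUU Ile / AUU Ile — identical.
Codon 4: CAG Gln / CAA Gln — synonymous.
Codon 5: AUC Ile / CCG Pro — nonsynonymous.
Codon 6: CCG Pro / CCC Pro — synonymous.
Nonsynonymous differences: 3.

3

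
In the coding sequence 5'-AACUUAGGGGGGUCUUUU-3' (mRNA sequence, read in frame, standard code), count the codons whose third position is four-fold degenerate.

Codon 1 AAC (Asn): third position 2-fold.
Codon 2 UUA (Leu): third position 2-fold.
Codon 3 GGG (Gly): third position 4-fold.
Codon 4 GGG (Gly): third position 4-fold.
Codon 5 UCU (Ser): third position 4-fold.
Codon 6 UUU (Phe): third position 2-fold.
Four-fold degenerate third positions: 3.

3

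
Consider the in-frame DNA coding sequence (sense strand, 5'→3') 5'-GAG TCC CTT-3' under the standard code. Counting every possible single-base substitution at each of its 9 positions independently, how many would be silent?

Codon 1 (GAG, Glu): 1 synonymous substitution.
Codon 2 (TCC, Ser): 3 synonymous substitutions.
Codon 3 (CTT, Leu): 3 synonymous substitutions.
Total: 1 + 3 + 3 = 7.

7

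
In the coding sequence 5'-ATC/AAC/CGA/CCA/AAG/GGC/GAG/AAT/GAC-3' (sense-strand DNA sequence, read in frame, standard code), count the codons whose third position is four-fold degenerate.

Codon 1 ATC (Ile): third position 3-fold.
Codon 2 AAC (Asn): third position 2-fold.
Codon 3 CGA (Arg): third position 4-fold.
Codon 4 CCA (Pro): third position 4-fold.
Codon 5 AAG (Lys): third position 2-fold.
Codon 6 GGC (Gly): third position 4-fold.
Codon 7 GAG (Glu): third position 2-fold.
Codon 8 AAT (Asn): third position 2-fold.
Codon 9 GAC (Asp): third position 2-fold.
Four-fold degenerate third positions: 3.

3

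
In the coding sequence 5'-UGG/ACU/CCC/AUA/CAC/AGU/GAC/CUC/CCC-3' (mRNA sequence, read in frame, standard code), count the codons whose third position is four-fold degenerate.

4

Codon 1 UGG (Trp): third position 1-fold.
Codon 2 ACU (Thr): third position 4-fold.
Codon 3 CCC (Pro): third position 4-fold.
Codon 4 AUA (Ile): third position 3-fold.
Codon 5 CAC (His): third position 2-fold.
Codon 6 AGU (Ser): third position 2-fold.
Codon 7 GAC (Asp): third position 2-fold.
Codon 8 CUC (Leu): third position 4-fold.
Codon 9 CCC (Pro): third position 4-fold.
Four-fold degenerate third positions: 4.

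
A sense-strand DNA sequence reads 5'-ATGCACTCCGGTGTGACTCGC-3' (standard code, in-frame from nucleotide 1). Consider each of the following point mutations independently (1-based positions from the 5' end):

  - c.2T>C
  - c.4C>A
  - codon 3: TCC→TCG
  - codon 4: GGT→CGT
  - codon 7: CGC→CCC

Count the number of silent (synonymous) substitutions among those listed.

Codon 1: ATG (Met) → ACG (Thr) — missense.
Codon 2: CAC (His) → AAC (Asn) — missense.
Codon 3: TCC (Ser) → TCG (Ser) — synonymous.
Codon 4: GGT (Gly) → CGT (Arg) — missense.
Codon 7: CGC (Arg) → CCC (Pro) — missense.
Synonymous: 1 of 5.

1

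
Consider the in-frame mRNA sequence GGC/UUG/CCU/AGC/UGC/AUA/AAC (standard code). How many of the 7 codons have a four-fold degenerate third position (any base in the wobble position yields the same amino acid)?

2

Codon 1 GGC (Gly): third position 4-fold.
Codon 2 UUG (Leu): third position 2-fold.
Codon 3 CCU (Pro): third position 4-fold.
Codon 4 AGC (Ser): third position 2-fold.
Codon 5 UGC (Cys): third position 2-fold.
Codon 6 AUA (Ile): third position 3-fold.
Codon 7 AAC (Asn): third position 2-fold.
Four-fold degenerate third positions: 2.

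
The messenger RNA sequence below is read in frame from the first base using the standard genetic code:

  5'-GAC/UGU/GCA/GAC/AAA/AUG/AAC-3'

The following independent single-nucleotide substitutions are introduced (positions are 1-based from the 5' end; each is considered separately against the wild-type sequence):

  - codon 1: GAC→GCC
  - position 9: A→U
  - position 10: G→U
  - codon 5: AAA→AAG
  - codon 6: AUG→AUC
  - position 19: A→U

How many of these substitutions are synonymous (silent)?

2

Codon 1: GAC (Asp) → GCC (Ala) — missense.
Codon 3: GCA (Ala) → GCU (Ala) — synonymous.
Codon 4: GAC (Asp) → UAC (Tyr) — missense.
Codon 5: AAA (Lys) → AAG (Lys) — synonymous.
Codon 6: AUG (Met) → AUC (Ile) — missense.
Codon 7: AAC (Asn) → UAC (Tyr) — missense.
Synonymous: 2 of 6.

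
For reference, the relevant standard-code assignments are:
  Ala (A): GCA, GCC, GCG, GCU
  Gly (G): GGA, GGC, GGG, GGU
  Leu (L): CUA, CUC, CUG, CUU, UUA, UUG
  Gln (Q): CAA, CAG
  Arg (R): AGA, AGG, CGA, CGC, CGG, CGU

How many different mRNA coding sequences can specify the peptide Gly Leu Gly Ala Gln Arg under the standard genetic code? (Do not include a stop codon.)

Gly: 4 codons.
Leu: 6 codons.
Gly: 4 codons.
Ala: 4 codons.
Gln: 2 codons.
Arg: 6 codons.
4 × 6 × 4 × 4 × 2 × 6 = 4608.

4608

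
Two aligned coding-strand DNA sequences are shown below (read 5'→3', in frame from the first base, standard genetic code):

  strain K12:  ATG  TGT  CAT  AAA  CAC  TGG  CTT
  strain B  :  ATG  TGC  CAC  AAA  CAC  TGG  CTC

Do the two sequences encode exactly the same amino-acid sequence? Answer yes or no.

Codon 1: ATG Met / ATG Met — identical.
Codon 2: TGT Cys / TGC Cys — synonymous.
Codon 3: CAT His / CAC His — synonymous.
Codon 4: AAA Lys / AAA Lys — identical.
Codon 5: CAC His / CAC His — identical.
Codon 6: TGG Trp / TGG Trp — identical.
Codon 7: CTT Leu / CTC Leu — synonymous.
Nonsynonymous differences: 0 → same protein.

yes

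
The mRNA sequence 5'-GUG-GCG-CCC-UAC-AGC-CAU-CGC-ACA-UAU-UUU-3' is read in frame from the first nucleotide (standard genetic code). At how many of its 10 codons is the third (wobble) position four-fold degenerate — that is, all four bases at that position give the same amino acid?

Codon 1 GUG (Val): third position 4-fold.
Codon 2 GCG (Ala): third position 4-fold.
Codon 3 CCC (Pro): third position 4-fold.
Codon 4 UAC (Tyr): third position 2-fold.
Codon 5 AGC (Ser): third position 2-fold.
Codon 6 CAU (His): third position 2-fold.
Codon 7 CGC (Arg): third position 4-fold.
Codon 8 ACA (Thr): third position 4-fold.
Codon 9 UAU (Tyr): third position 2-fold.
Codon 10 UUU (Phe): third position 2-fold.
Four-fold degenerate third positions: 5.

5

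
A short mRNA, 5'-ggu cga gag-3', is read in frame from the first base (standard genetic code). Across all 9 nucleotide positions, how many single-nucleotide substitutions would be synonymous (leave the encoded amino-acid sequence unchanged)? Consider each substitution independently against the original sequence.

Codon 1 (GGU, Gly): 3 synonymous substitutions.
Codon 2 (CGA, Arg): 4 synonymous substitutions.
Codon 3 (GAG, Glu): 1 synonymous substitution.
Total: 3 + 4 + 1 = 8.

8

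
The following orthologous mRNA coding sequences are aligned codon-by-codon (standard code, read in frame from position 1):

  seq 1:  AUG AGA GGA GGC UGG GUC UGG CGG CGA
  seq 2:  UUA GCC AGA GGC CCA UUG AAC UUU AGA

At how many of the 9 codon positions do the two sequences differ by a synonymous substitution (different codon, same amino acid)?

Codon 1: AUG Met / UUA Leu — nonsynonymous.
Codon 2: AGA Arg / GCC Ala — nonsynonymous.
Codon 3: GGA Gly / AGA Arg — nonsynonymous.
Codon 4: GGC Gly / GGC Gly — identical.
Codon 5: UGG Trp / CCA Pro — nonsynonymous.
Codon 6: GUC Val / UUG Leu — nonsynonymous.
Codon 7: UGG Trp / AAC Asn — nonsynonymous.
Codon 8: CGG Arg / UUU Phe — nonsynonymous.
Codon 9: CGA Arg / AGA Arg — synonymous.
Synonymous differences: 1.

1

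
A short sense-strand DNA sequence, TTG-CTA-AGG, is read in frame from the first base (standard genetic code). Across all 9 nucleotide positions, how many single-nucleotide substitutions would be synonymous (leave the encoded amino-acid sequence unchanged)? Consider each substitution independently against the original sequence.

Codon 1 (TTG, Leu): 2 synonymous substitutions.
Codon 2 (CTA, Leu): 4 synonymous substitutions.
Codon 3 (AGG, Arg): 2 synonymous substitutions.
Total: 2 + 4 + 2 = 8.

8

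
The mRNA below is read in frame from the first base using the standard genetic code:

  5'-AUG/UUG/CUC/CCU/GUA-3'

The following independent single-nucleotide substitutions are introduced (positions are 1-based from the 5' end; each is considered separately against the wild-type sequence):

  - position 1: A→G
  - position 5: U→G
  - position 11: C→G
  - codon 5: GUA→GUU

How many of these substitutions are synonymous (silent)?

Codon 1: AUG (Met) → GUG (Val) — missense.
Codon 2: UUG (Leu) → UGG (Trp) — missense.
Codon 4: CCU (Pro) → CGU (Arg) — missense.
Codon 5: GUA (Val) → GUU (Val) — synonymous.
Synonymous: 1 of 4.

1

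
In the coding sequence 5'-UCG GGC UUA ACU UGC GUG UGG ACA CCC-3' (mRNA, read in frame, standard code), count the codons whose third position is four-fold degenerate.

6

Codon 1 UCG (Ser): third position 4-fold.
Codon 2 GGC (Gly): third position 4-fold.
Codon 3 UUA (Leu): third position 2-fold.
Codon 4 ACU (Thr): third position 4-fold.
Codon 5 UGC (Cys): third position 2-fold.
Codon 6 GUG (Val): third position 4-fold.
Codon 7 UGG (Trp): third position 1-fold.
Codon 8 ACA (Thr): third position 4-fold.
Codon 9 CCC (Pro): third position 4-fold.
Four-fold degenerate third positions: 6.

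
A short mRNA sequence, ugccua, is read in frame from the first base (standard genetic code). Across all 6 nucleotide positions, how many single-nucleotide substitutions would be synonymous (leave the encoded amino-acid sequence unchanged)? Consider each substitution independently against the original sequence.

Codon 1 (UGC, Cys): 1 synonymous substitution.
Codon 2 (CUA, Leu): 4 synonymous substitutions.
Total: 1 + 4 = 5.

5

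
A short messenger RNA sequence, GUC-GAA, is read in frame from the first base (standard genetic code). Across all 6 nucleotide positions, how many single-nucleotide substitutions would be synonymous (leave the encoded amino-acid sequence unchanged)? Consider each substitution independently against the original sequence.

4

Codon 1 (GUC, Val): 3 synonymous substitutions.
Codon 2 (GAA, Glu): 1 synonymous substitution.
Total: 3 + 1 = 4.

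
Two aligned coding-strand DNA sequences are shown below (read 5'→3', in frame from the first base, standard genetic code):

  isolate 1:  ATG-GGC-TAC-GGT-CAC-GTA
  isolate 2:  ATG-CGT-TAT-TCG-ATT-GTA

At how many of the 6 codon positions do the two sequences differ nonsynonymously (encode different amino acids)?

3

Codon 1: ATG Met / ATG Met — identical.
Codon 2: GGC Gly / CGT Arg — nonsynonymous.
Codon 3: TAC Tyr / TAT Tyr — synonymous.
Codon 4: GGT Gly / TCG Ser — nonsynonymous.
Codon 5: CAC His / ATT Ile — nonsynonymous.
Codon 6: GTA Val / GTA Val — identical.
Nonsynonymous differences: 3.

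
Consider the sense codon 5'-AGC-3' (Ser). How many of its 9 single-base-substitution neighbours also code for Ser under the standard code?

Position 1: none → 0 synonymous.
Position 2: none → 0 synonymous.
Position 3: AGT → 1 synonymous.
Total: 0 + 0 + 1 = 1.

1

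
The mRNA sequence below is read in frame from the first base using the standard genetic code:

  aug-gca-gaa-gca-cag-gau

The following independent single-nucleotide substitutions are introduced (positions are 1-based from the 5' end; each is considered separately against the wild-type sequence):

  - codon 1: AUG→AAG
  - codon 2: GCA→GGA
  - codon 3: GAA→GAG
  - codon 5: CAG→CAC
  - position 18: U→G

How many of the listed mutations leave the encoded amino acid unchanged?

1

Codon 1: AUG (Met) → AAG (Lys) — missense.
Codon 2: GCA (Ala) → GGA (Gly) — missense.
Codon 3: GAA (Glu) → GAG (Glu) — synonymous.
Codon 5: CAG (Gln) → CAC (His) — missense.
Codon 6: GAU (Asp) → GAG (Glu) — missense.
Synonymous: 1 of 5.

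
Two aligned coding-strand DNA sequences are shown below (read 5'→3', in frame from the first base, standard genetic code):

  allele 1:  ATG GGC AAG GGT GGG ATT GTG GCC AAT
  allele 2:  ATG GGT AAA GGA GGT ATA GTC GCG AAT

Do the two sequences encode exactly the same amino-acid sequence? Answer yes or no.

yes

Codon 1: ATG Met / ATG Met — identical.
Codon 2: GGC Gly / GGT Gly — synonymous.
Codon 3: AAG Lys / AAA Lys — synonymous.
Codon 4: GGT Gly / GGA Gly — synonymous.
Codon 5: GGG Gly / GGT Gly — synonymous.
Codon 6: ATT Ile / ATA Ile — synonymous.
Codon 7: GTG Val / GTC Val — synonymous.
Codon 8: GCC Ala / GCG Ala — synonymous.
Codon 9: AAT Asn / AAT Asn — identical.
Nonsynonymous differences: 0 → same protein.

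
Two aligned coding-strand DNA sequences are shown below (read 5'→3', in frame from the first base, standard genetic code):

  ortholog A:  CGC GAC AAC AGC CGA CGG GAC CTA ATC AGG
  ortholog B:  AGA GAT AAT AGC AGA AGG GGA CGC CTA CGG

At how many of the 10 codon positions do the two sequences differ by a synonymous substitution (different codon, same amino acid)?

Codon 1: CGC Arg / AGA Arg — synonymous.
Codon 2: GAC Asp / GAT Asp — synonymous.
Codon 3: AAC Asn / AAT Asn — synonymous.
Codon 4: AGC Ser / AGC Ser — identical.
Codon 5: CGA Arg / AGA Arg — synonymous.
Codon 6: CGG Arg / AGG Arg — synonymous.
Codon 7: GAC Asp / GGA Gly — nonsynonymous.
Codon 8: CTA Leu / CGC Arg — nonsynonymous.
Codon 9: ATC Ile / CTA Leu — nonsynonymous.
Codon 10: AGG Arg / CGG Arg — synonymous.
Synonymous differences: 6.

6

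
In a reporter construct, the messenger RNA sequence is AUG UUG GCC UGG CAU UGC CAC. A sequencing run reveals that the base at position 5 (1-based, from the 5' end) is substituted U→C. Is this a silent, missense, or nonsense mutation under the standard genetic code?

missense

Position 5 falls in codon 2: UUG → Leu.
After the substitution the codon is UCG → Ser.
Leu ≠ Ser, so this is a missense mutation.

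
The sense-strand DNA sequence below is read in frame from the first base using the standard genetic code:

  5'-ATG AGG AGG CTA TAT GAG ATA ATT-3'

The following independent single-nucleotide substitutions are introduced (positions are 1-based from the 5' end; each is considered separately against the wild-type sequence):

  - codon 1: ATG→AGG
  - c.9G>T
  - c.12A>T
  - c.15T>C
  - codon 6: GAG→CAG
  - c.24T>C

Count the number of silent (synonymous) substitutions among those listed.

3

Codon 1: ATG (Met) → AGG (Arg) — missense.
Codon 3: AGG (Arg) → AGT (Ser) — missense.
Codon 4: CTA (Leu) → CTT (Leu) — synonymous.
Codon 5: TAT (Tyr) → TAC (Tyr) — synonymous.
Codon 6: GAG (Glu) → CAG (Gln) — missense.
Codon 8: ATT (Ile) → ATC (Ile) — synonymous.
Synonymous: 3 of 6.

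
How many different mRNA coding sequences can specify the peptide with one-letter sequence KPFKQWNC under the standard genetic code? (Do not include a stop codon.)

256

Lys: 2 codons.
Pro: 4 codons.
Phe: 2 codons.
Lys: 2 codons.
Gln: 2 codons.
Trp: 1 codon.
Asn: 2 codons.
Cys: 2 codons.
2 × 4 × 2 × 2 × 2 × 1 × 2 × 2 = 256.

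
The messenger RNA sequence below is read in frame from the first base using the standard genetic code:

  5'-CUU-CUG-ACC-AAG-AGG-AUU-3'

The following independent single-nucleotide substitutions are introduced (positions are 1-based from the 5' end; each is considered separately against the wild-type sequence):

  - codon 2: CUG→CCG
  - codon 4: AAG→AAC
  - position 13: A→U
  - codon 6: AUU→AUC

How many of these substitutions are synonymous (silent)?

1

Codon 2: CUG (Leu) → CCG (Pro) — missense.
Codon 4: AAG (Lys) → AAC (Asn) — missense.
Codon 5: AGG (Arg) → UGG (Trp) — missense.
Codon 6: AUU (Ile) → AUC (Ile) — synonymous.
Synonymous: 1 of 4.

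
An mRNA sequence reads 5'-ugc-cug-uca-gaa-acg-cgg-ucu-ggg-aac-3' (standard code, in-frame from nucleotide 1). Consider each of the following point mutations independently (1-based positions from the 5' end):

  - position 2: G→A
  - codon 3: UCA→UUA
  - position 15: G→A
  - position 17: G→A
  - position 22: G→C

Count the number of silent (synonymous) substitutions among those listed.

Codon 1: UGC (Cys) → UAC (Tyr) — missense.
Codon 3: UCA (Ser) → UUA (Leu) — missense.
Codon 5: ACG (Thr) → ACA (Thr) — synonymous.
Codon 6: CGG (Arg) → CAG (Gln) — missense.
Codon 8: GGG (Gly) → CGG (Arg) — missense.
Synonymous: 1 of 5.

1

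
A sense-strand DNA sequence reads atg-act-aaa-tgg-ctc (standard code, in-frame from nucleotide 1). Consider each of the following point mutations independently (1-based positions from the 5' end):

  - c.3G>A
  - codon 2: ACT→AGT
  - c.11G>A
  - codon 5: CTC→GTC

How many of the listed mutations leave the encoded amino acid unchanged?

0

Codon 1: ATG (Met) → ATA (Ile) — missense.
Codon 2: ACT (Thr) → AGT (Ser) — missense.
Codon 4: TGG (Trp) → TAG (Stop) — nonsense.
Codon 5: CTC (Leu) → GTC (Val) — missense.
Synonymous: 0 of 4.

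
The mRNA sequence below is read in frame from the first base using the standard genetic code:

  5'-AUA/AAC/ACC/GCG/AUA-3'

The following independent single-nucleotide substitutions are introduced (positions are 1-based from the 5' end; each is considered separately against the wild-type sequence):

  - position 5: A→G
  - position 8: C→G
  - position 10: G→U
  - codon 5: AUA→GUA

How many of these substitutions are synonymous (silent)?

Codon 2: AAC (Asn) → AGC (Ser) — missense.
Codon 3: ACC (Thr) → AGC (Ser) — missense.
Codon 4: GCG (Ala) → UCG (Ser) — missense.
Codon 5: AUA (Ile) → GUA (Val) — missense.
Synonymous: 0 of 4.

0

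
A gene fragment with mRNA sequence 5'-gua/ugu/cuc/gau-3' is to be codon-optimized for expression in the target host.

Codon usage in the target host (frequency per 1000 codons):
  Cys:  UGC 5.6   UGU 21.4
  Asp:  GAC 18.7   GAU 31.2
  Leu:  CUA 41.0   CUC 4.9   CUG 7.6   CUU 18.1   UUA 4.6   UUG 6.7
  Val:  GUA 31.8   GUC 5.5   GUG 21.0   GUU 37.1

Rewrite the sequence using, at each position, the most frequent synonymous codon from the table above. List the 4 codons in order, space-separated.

Codon 1 (Val): best is GUU at 37.1.
Codon 2 (Cys): best is UGU at 21.4.
Codon 3 (Leu): best is CUA at 41.0.
Codon 4 (Asp): best is GAU at 31.2.

GUU UGU CUA GAU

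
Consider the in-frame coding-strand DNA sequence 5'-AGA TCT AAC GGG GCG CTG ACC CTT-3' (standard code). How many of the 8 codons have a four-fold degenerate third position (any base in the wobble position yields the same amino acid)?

6

Codon 1 AGA (Arg): third position 2-fold.
Codon 2 TCT (Ser): third position 4-fold.
Codon 3 AAC (Asn): third position 2-fold.
Codon 4 GGG (Gly): third position 4-fold.
Codon 5 GCG (Ala): third position 4-fold.
Codon 6 CTG (Leu): third position 4-fold.
Codon 7 ACC (Thr): third position 4-fold.
Codon 8 CTT (Leu): third position 4-fold.
Four-fold degenerate third positions: 6.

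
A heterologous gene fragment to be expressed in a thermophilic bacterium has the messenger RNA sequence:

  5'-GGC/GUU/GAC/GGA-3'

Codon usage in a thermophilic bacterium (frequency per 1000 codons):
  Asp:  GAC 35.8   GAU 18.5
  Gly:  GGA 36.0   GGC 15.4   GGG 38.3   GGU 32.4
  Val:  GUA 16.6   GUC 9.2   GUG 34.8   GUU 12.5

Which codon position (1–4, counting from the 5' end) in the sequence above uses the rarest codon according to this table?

Codon 1 GGC (Gly): 15.4 per 1000.
Codon 2 GUU (Val): 12.5 per 1000.
Codon 3 GAC (Asp): 35.8 per 1000.
Codon 4 GGA (Gly): 36.0 per 1000.
Lowest frequency is 12.5 at codon 2.

2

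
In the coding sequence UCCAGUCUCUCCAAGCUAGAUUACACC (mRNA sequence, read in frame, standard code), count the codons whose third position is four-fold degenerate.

Codon 1 UCC (Ser): third position 4-fold.
Codon 2 AGU (Ser): third position 2-fold.
Codon 3 CUC (Leu): third position 4-fold.
Codon 4 UCC (Ser): third position 4-fold.
Codon 5 AAG (Lys): third position 2-fold.
Codon 6 CUA (Leu): third position 4-fold.
Codon 7 GAU (Asp): third position 2-fold.
Codon 8 UAC (Tyr): third position 2-fold.
Codon 9 ACC (Thr): third position 4-fold.
Four-fold degenerate third positions: 5.

5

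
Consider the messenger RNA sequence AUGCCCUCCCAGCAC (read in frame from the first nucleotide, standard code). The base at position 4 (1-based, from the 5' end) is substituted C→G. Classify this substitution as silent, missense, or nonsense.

missense

Position 4 falls in codon 2: CCC → Pro.
After the substitution the codon is GCC → Ala.
Pro ≠ Ala, so this is a missense mutation.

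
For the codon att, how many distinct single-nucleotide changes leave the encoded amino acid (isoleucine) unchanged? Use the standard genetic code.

Position 1: none → 0 synonymous.
Position 2: none → 0 synonymous.
Position 3: ATC, ATA → 2 synonymous.
Total: 0 + 0 + 2 = 2.

2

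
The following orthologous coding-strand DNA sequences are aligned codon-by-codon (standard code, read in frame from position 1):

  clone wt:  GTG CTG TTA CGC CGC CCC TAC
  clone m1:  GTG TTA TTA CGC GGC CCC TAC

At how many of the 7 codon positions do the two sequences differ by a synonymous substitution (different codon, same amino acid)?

Codon 1: GTG Val / GTG Val — identical.
Codon 2: CTG Leu / TTA Leu — synonymous.
Codon 3: TTA Leu / TTA Leu — identical.
Codon 4: CGC Arg / CGC Arg — identical.
Codon 5: CGC Arg / GGC Gly — nonsynonymous.
Codon 6: CCC Pro / CCC Pro — identical.
Codon 7: TAC Tyr / TAC Tyr — identical.
Synonymous differences: 1.

1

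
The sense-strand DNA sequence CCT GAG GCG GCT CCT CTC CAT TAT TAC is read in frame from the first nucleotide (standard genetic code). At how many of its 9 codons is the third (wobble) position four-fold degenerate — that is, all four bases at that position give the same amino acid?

5

Codon 1 CCT (Pro): third position 4-fold.
Codon 2 GAG (Glu): third position 2-fold.
Codon 3 GCG (Ala): third position 4-fold.
Codon 4 GCT (Ala): third position 4-fold.
Codon 5 CCT (Pro): third position 4-fold.
Codon 6 CTC (Leu): third position 4-fold.
Codon 7 CAT (His): third position 2-fold.
Codon 8 TAT (Tyr): third position 2-fold.
Codon 9 TAC (Tyr): third position 2-fold.
Four-fold degenerate third positions: 5.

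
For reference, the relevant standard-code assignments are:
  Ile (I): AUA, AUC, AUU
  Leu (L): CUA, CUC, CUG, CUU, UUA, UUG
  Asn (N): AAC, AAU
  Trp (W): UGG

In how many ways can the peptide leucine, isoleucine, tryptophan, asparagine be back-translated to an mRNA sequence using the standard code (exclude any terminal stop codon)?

36

Leu: 6 codons.
Ile: 3 codons.
Trp: 1 codon.
Asn: 2 codons.
6 × 3 × 1 × 2 = 36.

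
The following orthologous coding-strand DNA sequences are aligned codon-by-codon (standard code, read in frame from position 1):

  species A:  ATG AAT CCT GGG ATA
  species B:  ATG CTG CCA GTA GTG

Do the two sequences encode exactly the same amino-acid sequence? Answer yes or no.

Codon 1: ATG Met / ATG Met — identical.
Codon 2: AAT Asn / CTG Leu — nonsynonymous.
Codon 3: CCT Pro / CCA Pro — synonymous.
Codon 4: GGG Gly / GTA Val — nonsynonymous.
Codon 5: ATA Ile / GTG Val — nonsynonymous.
Nonsynonymous differences: 3 → different protein.

no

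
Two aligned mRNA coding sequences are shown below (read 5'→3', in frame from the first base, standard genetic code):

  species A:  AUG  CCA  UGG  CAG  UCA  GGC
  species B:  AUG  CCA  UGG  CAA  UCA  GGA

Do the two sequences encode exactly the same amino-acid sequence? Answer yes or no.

Codon 1: AUG Met / AUG Met — identical.
Codon 2: CCA Pro / CCA Pro — identical.
Codon 3: UGG Trp / UGG Trp — identical.
Codon 4: CAG Gln / CAA Gln — synonymous.
Codon 5: UCA Ser / UCA Ser — identical.
Codon 6: GGC Gly / GGA Gly — synonymous.
Nonsynonymous differences: 0 → same protein.

yes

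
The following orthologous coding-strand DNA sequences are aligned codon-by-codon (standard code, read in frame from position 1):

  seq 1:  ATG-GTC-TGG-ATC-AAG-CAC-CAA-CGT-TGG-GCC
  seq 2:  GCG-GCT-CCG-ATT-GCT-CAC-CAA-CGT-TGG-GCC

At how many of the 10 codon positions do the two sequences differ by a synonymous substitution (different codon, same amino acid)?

Codon 1: ATG Met / GCG Ala — nonsynonymous.
Codon 2: GTC Val / GCT Ala — nonsynonymous.
Codon 3: TGG Trp / CCG Pro — nonsynonymous.
Codon 4: ATC Ile / ATT Ile — synonymous.
Codon 5: AAG Lys / GCT Ala — nonsynonymous.
Codon 6: CAC His / CAC His — identical.
Codon 7: CAA Gln / CAA Gln — identical.
Codon 8: CGT Arg / CGT Arg — identical.
Codon 9: TGG Trp / TGG Trp — identical.
Codon 10: GCC Ala / GCC Ala — identical.
Synonymous differences: 1.

1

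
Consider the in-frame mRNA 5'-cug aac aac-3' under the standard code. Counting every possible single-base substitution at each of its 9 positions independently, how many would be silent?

Codon 1 (CUG, Leu): 4 synonymous substitutions.
Codon 2 (AAC, Asn): 1 synonymous substitution.
Codon 3 (AAC, Asn): 1 synonymous substitution.
Total: 4 + 1 + 1 = 6.

6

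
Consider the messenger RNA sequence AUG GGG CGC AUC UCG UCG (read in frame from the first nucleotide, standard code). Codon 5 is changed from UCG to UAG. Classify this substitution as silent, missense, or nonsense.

nonsense

Position 14 falls in codon 5: UCG → Ser.
After the substitution the codon is UAG → Stop.
The new codon is a stop codon, so this is a nonsense mutation.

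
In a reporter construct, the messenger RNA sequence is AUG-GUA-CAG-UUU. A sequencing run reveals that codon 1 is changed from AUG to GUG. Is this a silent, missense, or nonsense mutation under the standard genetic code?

missense

Position 1 falls in codon 1: AUG → Met.
After the substitution the codon is GUG → Val.
Met ≠ Val, so this is a missense mutation.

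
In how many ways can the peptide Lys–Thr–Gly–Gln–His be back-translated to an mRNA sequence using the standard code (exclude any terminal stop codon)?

Lys: 2 codons.
Thr: 4 codons.
Gly: 4 codons.
Gln: 2 codons.
His: 2 codons.
2 × 4 × 4 × 2 × 2 = 128.

128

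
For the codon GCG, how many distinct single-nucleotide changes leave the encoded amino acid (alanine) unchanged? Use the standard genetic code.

3

Position 1: none → 0 synonymous.
Position 2: none → 0 synonymous.
Position 3: GCT, GCC, GCA → 3 synonymous.
Total: 0 + 0 + 3 = 3.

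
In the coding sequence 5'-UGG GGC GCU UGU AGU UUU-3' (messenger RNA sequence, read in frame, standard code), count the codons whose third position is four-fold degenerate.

Codon 1 UGG (Trp): third position 1-fold.
Codon 2 GGC (Gly): third position 4-fold.
Codon 3 GCU (Ala): third position 4-fold.
Codon 4 UGU (Cys): third position 2-fold.
Codon 5 AGU (Ser): third position 2-fold.
Codon 6 UUU (Phe): third position 2-fold.
Four-fold degenerate third positions: 2.

2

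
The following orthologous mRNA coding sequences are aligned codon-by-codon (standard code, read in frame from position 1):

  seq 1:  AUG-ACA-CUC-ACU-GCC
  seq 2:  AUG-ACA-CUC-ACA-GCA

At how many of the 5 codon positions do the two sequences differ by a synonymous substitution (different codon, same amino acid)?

Codon 1: AUG Met / AUG Met — identical.
Codon 2: ACA Thr / ACA Thr — identical.
Codon 3: CUC Leu / CUC Leu — identical.
Codon 4: ACU Thr / ACA Thr — synonymous.
Codon 5: GCC Ala / GCA Ala — synonymous.
Synonymous differences: 2.

2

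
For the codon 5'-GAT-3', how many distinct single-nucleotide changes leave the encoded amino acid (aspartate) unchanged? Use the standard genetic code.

Position 1: none → 0 synonymous.
Position 2: none → 0 synonymous.
Position 3: GAC → 1 synonymous.
Total: 0 + 0 + 1 = 1.

1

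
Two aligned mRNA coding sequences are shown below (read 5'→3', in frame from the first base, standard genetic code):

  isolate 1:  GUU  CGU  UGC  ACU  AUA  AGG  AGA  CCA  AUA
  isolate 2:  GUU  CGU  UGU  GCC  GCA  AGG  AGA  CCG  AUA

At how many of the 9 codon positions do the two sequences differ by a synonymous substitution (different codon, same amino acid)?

Codon 1: GUU Val / GUU Val — identical.
Codon 2: CGU Arg / CGU Arg — identical.
Codon 3: UGC Cys / UGU Cys — synonymous.
Codon 4: ACU Thr / GCC Ala — nonsynonymous.
Codon 5: AUA Ile / GCA Ala — nonsynonymous.
Codon 6: AGG Arg / AGG Arg — identical.
Codon 7: AGA Arg / AGA Arg — identical.
Codon 8: CCA Pro / CCG Pro — synonymous.
Codon 9: AUA Ile / AUA Ile — identical.
Synonymous differences: 2.

2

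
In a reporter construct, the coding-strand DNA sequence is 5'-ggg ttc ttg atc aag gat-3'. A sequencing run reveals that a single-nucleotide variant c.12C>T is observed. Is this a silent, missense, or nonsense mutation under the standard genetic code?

silent

Position 12 falls in codon 4: ATC → Ile.
After the substitution the codon is ATT → Ile.
Both encode Ile, so the change is synonymous.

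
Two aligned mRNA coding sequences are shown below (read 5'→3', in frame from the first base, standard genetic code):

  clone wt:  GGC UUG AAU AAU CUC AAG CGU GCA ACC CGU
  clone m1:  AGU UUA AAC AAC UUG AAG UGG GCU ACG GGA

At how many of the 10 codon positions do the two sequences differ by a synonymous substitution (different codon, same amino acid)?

Codon 1: GGC Gly / AGU Ser — nonsynonymous.
Codon 2: UUG Leu / UUA Leu — synonymous.
Codon 3: AAU Asn / AAC Asn — synonymous.
Codon 4: AAU Asn / AAC Asn — synonymous.
Codon 5: CUC Leu / UUG Leu — synonymous.
Codon 6: AAG Lys / AAG Lys — identical.
Codon 7: CGU Arg / UGG Trp — nonsynonymous.
Codon 8: GCA Ala / GCU Ala — synonymous.
Codon 9: ACC Thr / ACG Thr — synonymous.
Codon 10: CGU Arg / GGA Gly — nonsynonymous.
Synonymous differences: 6.

6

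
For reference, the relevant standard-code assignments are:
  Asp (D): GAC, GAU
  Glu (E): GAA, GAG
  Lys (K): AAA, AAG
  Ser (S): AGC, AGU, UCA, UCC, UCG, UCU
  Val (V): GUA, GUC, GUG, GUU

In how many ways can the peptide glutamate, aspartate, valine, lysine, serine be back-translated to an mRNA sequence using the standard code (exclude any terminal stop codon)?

192

Glu: 2 codons.
Asp: 2 codons.
Val: 4 codons.
Lys: 2 codons.
Ser: 6 codons.
2 × 2 × 4 × 2 × 6 = 192.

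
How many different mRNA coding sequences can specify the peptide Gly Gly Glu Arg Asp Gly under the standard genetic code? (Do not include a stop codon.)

1536

Gly: 4 codons.
Gly: 4 codons.
Glu: 2 codons.
Arg: 6 codons.
Asp: 2 codons.
Gly: 4 codons.
4 × 4 × 2 × 6 × 2 × 4 = 1536.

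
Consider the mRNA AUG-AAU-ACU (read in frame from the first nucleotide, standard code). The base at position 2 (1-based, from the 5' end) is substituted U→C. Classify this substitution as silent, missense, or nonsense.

missense

Position 2 falls in codon 1: AUG → Met.
After the substitution the codon is ACG → Thr.
Met ≠ Thr, so this is a missense mutation.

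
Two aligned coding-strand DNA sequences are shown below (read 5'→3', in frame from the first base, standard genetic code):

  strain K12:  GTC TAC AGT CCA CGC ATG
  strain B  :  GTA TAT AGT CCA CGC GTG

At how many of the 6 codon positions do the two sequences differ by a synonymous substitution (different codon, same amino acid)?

2

Codon 1: GTC Val / GTA Val — synonymous.
Codon 2: TAC Tyr / TAT Tyr — synonymous.
Codon 3: AGT Ser / AGT Ser — identical.
Codon 4: CCA Pro / CCA Pro — identical.
Codon 5: CGC Arg / CGC Arg — identical.
Codon 6: ATG Met / GTG Val — nonsynonymous.
Synonymous differences: 2.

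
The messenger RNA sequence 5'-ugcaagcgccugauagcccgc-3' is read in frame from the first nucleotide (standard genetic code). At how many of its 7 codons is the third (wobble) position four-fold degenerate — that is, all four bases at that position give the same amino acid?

Codon 1 UGC (Cys): third position 2-fold.
Codon 2 AAG (Lys): third position 2-fold.
Codon 3 CGC (Arg): third position 4-fold.
Codon 4 CUG (Leu): third position 4-fold.
Codon 5 AUA (Ile): third position 3-fold.
Codon 6 GCC (Ala): third position 4-fold.
Codon 7 CGC (Arg): third position 4-fold.
Four-fold degenerate third positions: 4.

4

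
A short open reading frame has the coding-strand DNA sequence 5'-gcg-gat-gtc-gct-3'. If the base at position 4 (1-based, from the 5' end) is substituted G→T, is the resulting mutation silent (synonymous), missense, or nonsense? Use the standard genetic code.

Position 4 falls in codon 2: GAT → Asp.
After the substitution the codon is TAT → Tyr.
Asp ≠ Tyr, so this is a missense mutation.

missense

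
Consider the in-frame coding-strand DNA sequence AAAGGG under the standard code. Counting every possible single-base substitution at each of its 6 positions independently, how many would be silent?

4

Codon 1 (AAA, Lys): 1 synonymous substitution.
Codon 2 (GGG, Gly): 3 synonymous substitutions.
Total: 1 + 3 = 4.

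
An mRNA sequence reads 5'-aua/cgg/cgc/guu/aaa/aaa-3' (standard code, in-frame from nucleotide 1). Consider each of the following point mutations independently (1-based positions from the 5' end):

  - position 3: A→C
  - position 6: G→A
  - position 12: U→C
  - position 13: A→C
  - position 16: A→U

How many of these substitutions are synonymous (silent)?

3

Codon 1: AUA (Ile) → AUC (Ile) — synonymous.
Codon 2: CGG (Arg) → CGA (Arg) — synonymous.
Codon 4: GUU (Val) → GUC (Val) — synonymous.
Codon 5: AAA (Lys) → CAA (Gln) — missense.
Codon 6: AAA (Lys) → UAA (Stop) — nonsense.
Synonymous: 3 of 5.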